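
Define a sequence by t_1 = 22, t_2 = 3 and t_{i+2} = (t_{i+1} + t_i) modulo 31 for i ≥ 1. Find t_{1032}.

20

Listing terms: t_1 = 22, t_2 = 3, t_3 = 25, t_4 = 28, t_5 = 22, t_6 = 19, t_7 = 10, t_8 = 29, t_9 = 8, t_{10} = 6, t_{11} = 14, t_{12} = 20, t_{13} = 3, t_{14} = 23, t_{15} = 26, t_{16} = 18, t_{17} = 13, t_{18} = 0, t_{19} = 13, t_{20} = 13, t_{21} = 26, t_{22} = 8, t_{23} = 3, t_{24} = 11, t_{25} = 14, t_{26} = 25, t_{27} = 8, t_{28} = 2, t_{29} = 10, t_{30} = 12, t_{31} = 22, t_{32} = 3.
Since (t_{31}, t_{32}) = (t_1, t_2) = (22, 3) (two consecutive terms determine the rest), the sequence is periodic with period 30.
So t_{1032} = t_{1 + ((1032-1) mod 30)} = t_{12} = 20.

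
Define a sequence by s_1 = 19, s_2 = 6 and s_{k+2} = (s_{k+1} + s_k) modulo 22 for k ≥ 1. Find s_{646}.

21

Listing terms: s_1 = 19; s_2 = 6; s_3 = 3; s_4 = 9; s_5 = 12; s_6 = 21; s_7 = 11; s_8 = 10; s_9 = 21; s_{10} = 9; s_{11} = 8; s_{12} = 17; s_{13} = 3; s_{14} = 20; s_{15} = 1; s_{16} = 21; s_{17} = 0; s_{18} = 21; s_{19} = 21; s_{20} = 20; s_{21} = 19; s_{22} = 17; s_{23} = 14; s_{24} = 9; s_{25} = 1; s_{26} = 10; s_{27} = 11; s_{28} = 21; s_{29} = 10; s_{30} = 9; s_{31} = 19; s_{32} = 6.
Since (s_{31}, s_{32}) = (s_1, s_2) = (19, 6) (two consecutive terms determine the rest), the sequence is periodic with period 30.
(646 - 1) mod 30 = 15, so s_{646} = s_{16} = 21.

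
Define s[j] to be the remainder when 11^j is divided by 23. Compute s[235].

10

s[0] = 1, s[1] = 11, s[2] = 6, s[3] = 20, s[4] = 13, s[5] = 5, s[6] = 9, s[7] = 7, s[8] = 8, s[9] = 19, s[10] = 2, s[11] = 22, s[12] = 12, s[13] = 17, s[14] = 3, s[15] = 10, s[16] = 18, s[17] = 14, s[18] = 16, s[19] = 15, s[20] = 4, s[21] = 21, s[22] = 1.
Since s[22] = s[0] = 1, the sequence is periodic with period 22.
(235 - 0) mod 22 = 15, so s[235] = s[15] = 10.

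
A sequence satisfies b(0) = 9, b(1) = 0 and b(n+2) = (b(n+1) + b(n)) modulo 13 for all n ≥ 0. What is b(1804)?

8

b(0) = 9; b(1) = 0; b(2) = 9; b(3) = 9; b(4) = 5; b(5) = 1; b(6) = 6; b(7) = 7; b(8) = 0; b(9) = 7; b(10) = 7; b(11) = 1; b(12) = 8; b(13) = 9; b(14) = 4; b(15) = 0; b(16) = 4; b(17) = 4; b(18) = 8; b(19) = 12; b(20) = 7; b(21) = 6; b(22) = 0; b(23) = 6; b(24) = 6; b(25) = 12; b(26) = 5; b(27) = 4; b(28) = 9; b(29) = 0.
The sequence repeats with period 28.
So b(1804) = b(0 + ((1804-0) mod 28)) = b(12) = 8.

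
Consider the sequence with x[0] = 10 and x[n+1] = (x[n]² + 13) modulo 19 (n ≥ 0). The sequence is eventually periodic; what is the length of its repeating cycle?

5

Computing terms: x[0] = 10,  x[1] = 18,  x[2] = 14,  x[3] = 0,  x[4] = 13,  x[5] = 11,  x[6] = 1,  x[7] = 14.
Since x[7] = x[2] = 14, the sequence is eventually periodic: after a pre-period of length 2 it cycles with period 5.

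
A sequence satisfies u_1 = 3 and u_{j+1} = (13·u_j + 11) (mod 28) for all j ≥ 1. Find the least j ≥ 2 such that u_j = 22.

2

Listing terms: u_1 = 3, u_2 = 22, u_3 = 17, u_4 = 8, u_5 = 3.
Since u_5 = u_1 = 3, the sequence is periodic with period 4.
The value 22 first appears (with j ≥ 2) at u_2.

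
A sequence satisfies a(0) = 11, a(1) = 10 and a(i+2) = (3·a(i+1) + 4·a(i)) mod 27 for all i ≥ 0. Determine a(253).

10

We have a(0) = 11; a(1) = 10; a(2) = 20; a(3) = 19; a(4) = 2; a(5) = 1; a(6) = 11; a(7) = 10.
Since (a(6), a(7)) = (a(0), a(1)) = (11, 10) (two consecutive terms determine the rest), the sequence is periodic with period 6.
(253 - 0) mod 6 = 1, so a(253) = a(1) = 10.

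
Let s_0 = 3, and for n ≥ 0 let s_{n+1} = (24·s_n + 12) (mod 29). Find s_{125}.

s_0 = 3; s_1 = 26; s_2 = 27; s_3 = 22; s_4 = 18; s_5 = 9; s_6 = 25; s_7 = 3.
Since s_7 = s_0 = 3, the sequence is periodic with period 7.
So s_{125} = s_{0 + ((125-0) mod 7)} = s_6 = 25.

25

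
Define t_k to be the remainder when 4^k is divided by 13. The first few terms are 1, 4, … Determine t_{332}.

We have t_0 = 1; t_1 = 4; t_2 = 3; t_3 = 12; t_4 = 9; t_5 = 10; t_6 = 1.
Since t_6 = t_0 = 1, the sequence is periodic with period 6.
(332 - 0) mod 6 = 2, so t_{332} = t_2 = 3.

3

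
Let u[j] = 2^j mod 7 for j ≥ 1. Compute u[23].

We have u[1] = 2, u[2] = 4, u[3] = 1, u[4] = 2.
Since u[4] = u[1] = 2, the sequence is periodic with period 3.
(23 - 1) mod 3 = 1, so u[23] = u[2] = 4.

4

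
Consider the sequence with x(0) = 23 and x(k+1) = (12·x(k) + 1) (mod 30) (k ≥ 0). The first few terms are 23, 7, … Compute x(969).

x(0) = 23; x(1) = 7; x(2) = 25; x(3) = 1; x(4) = 13; x(5) = 7.
Since x(5) = x(1) = 7, the sequence is eventually periodic: after a pre-period of length 1 it cycles with period 4.
For k ≥ 1, x(k) depends only on (k - 1) mod 4. (969 - 1) mod 4 = 0, so x(969) = x(1) = 7.

7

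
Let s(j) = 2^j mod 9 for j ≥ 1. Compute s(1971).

We have s(1) = 2, s(2) = 4, s(3) = 8, s(4) = 7, s(5) = 5, s(6) = 1, s(7) = 2.
The sequence repeats with period 6.
So s(1971) = s(1 + ((1971-1) mod 6)) = s(3) = 8.

8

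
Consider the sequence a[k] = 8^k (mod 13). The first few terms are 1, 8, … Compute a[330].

Listing terms: a[0] = 1; a[1] = 8; a[2] = 12; a[3] = 5; a[4] = 1.
Since a[4] = a[0] = 1, the sequence is periodic with period 4.
So a[330] = a[0 + ((330-0) mod 4)] = a[2] = 12.

12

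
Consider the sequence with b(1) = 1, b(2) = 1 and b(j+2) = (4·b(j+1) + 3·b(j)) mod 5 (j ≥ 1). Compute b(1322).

b(1) = 1; b(2) = 1; b(3) = 2; b(4) = 1; b(5) = 0; b(6) = 3; b(7) = 2; b(8) = 2; b(9) = 4; b(10) = 2; b(11) = 0; b(12) = 1; b(13) = 4; b(14) = 4; b(15) = 3; b(16) = 4; b(17) = 0; b(18) = 2; b(19) = 3; b(20) = 3; b(21) = 1; b(22) = 3; b(23) = 0; b(24) = 4; b(25) = 1; b(26) = 1.
Since (b(25), b(26)) = (b(1), b(2)) = (1, 1) (two consecutive terms determine the rest), the sequence is periodic with period 24.
So b(1322) = b(1 + ((1322-1) mod 24)) = b(2) = 1.

1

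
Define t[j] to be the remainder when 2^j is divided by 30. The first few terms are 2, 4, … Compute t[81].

t[1] = 2,  t[2] = 4,  t[3] = 8,  t[4] = 16,  t[5] = 2.
Since t[5] = t[1] = 2, the sequence is periodic with period 4.
So t[81] = t[1 + ((81-1) mod 4)] = t[1] = 2.

2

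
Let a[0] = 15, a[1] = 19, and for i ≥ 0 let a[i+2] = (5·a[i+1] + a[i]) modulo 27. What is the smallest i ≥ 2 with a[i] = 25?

Listing terms: a[0] = 15,  a[1] = 19,  a[2] = 2,  a[3] = 2,  a[4] = 12,  a[5] = 8,  a[6] = 25,  a[7] = 25,  a[8] = 15,  a[9] = 19.
Since (a[8], a[9]) = (a[0], a[1]) = (15, 19) (two consecutive terms determine the rest), the sequence is periodic with period 8.
The value 25 first appears (with i ≥ 2) at a[6].

6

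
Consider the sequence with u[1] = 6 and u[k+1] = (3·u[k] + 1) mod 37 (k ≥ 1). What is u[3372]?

We have u[1] = 6,  u[2] = 19,  u[3] = 21,  u[4] = 27,  u[5] = 8,  u[6] = 25,  u[7] = 2,  u[8] = 7,  u[9] = 22,  u[10] = 30,  u[11] = 17,  u[12] = 15,  u[13] = 9,  u[14] = 28,  u[15] = 11,  u[16] = 34,  u[17] = 29,  u[18] = 14,  u[19] = 6.
The sequence repeats with period 18.
(3372 - 1) mod 18 = 5, so u[3372] = u[6] = 25.

25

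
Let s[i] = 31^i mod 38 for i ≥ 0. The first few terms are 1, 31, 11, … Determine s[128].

Listing terms: s[0] = 1, s[1] = 31, s[2] = 11, s[3] = 37, s[4] = 7, s[5] = 27, s[6] = 1.
Since s[6] = s[0] = 1, the sequence is periodic with period 6.
(128 - 0) mod 6 = 2, so s[128] = s[2] = 11.

11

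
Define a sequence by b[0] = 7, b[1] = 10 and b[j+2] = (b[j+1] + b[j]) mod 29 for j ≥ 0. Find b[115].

27

Computing terms: b[0] = 7; b[1] = 10; b[2] = 17; b[3] = 27; b[4] = 15; b[5] = 13; b[6] = 28; b[7] = 12; b[8] = 11; b[9] = 23; b[10] = 5; b[11] = 28; b[12] = 4; b[13] = 3; b[14] = 7; b[15] = 10.
Since (b[14], b[15]) = (b[0], b[1]) = (7, 10) (two consecutive terms determine the rest), the sequence is periodic with period 14.
(115 - 0) mod 14 = 3, so b[115] = b[3] = 27.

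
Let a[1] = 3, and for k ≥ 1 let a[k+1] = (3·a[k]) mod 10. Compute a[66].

9

a[1] = 3, a[2] = 9, a[3] = 7, a[4] = 1, a[5] = 3.
Since a[5] = a[1] = 3, the sequence is periodic with period 4.
(66 - 1) mod 4 = 1, so a[66] = a[2] = 9.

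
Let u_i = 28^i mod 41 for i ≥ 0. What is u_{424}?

Listing terms: u_0 = 1; u_1 = 28; u_2 = 5; u_3 = 17; u_4 = 25; u_5 = 3; u_6 = 2; u_7 = 15; u_8 = 10; u_9 = 34; u_{10} = 9; u_{11} = 6; u_{12} = 4; u_{13} = 30; u_{14} = 20; u_{15} = 27; u_{16} = 18; u_{17} = 12; u_{18} = 8; u_{19} = 19; u_{20} = 40; u_{21} = 13; u_{22} = 36; u_{23} = 24; u_{24} = 16; u_{25} = 38; u_{26} = 39; u_{27} = 26; u_{28} = 31; u_{29} = 7; u_{30} = 32; u_{31} = 35; u_{32} = 37; u_{33} = 11; u_{34} = 21; u_{35} = 14; u_{36} = 23; u_{37} = 29; u_{38} = 33; u_{39} = 22; u_{40} = 1.
Since u_{40} = u_0 = 1, the sequence is periodic with period 40.
(424 - 0) mod 40 = 24, so u_{424} = u_{24} = 16.

16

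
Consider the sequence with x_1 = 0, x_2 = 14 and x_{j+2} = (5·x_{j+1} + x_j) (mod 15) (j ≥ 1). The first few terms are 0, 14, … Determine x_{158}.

4

Computing terms: x_1 = 0,  x_2 = 14,  x_3 = 10,  x_4 = 4,  x_5 = 0,  x_6 = 4,  x_7 = 5,  x_8 = 14,  x_9 = 0,  x_{10} = 14.
Since (x_9, x_{10}) = (x_1, x_2) = (0, 14) (two consecutive terms determine the rest), the sequence is periodic with period 8.
So x_{158} = x_{1 + ((158-1) mod 8)} = x_6 = 4.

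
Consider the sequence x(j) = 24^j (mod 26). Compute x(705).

x(1) = 24,  x(2) = 4,  x(3) = 18,  x(4) = 16,  x(5) = 20,  x(6) = 12,  x(7) = 2,  x(8) = 22,  x(9) = 8,  x(10) = 10,  x(11) = 6,  x(12) = 14,  x(13) = 24.
The sequence repeats with period 12.
So x(705) = x(1 + ((705-1) mod 12)) = x(9) = 8.

8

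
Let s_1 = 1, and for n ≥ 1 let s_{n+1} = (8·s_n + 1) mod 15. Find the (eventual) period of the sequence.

4

s_1 = 1, s_2 = 9, s_3 = 13, s_4 = 0, s_5 = 1.
The sequence repeats with period 4.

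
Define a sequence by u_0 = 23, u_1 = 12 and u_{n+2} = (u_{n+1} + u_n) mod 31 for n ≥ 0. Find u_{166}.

We have u_0 = 23, u_1 = 12, u_2 = 4, u_3 = 16, u_4 = 20, u_5 = 5, u_6 = 25, u_7 = 30, u_8 = 24, u_9 = 23, u_{10} = 16, u_{11} = 8, u_{12} = 24, u_{13} = 1, u_{14} = 25, u_{15} = 26, u_{16} = 20, u_{17} = 15, u_{18} = 4, u_{19} = 19, u_{20} = 23, u_{21} = 11, u_{22} = 3, u_{23} = 14, u_{24} = 17, u_{25} = 0, u_{26} = 17, u_{27} = 17, u_{28} = 3, u_{29} = 20, u_{30} = 23, u_{31} = 12.
The sequence repeats with period 30.
(166 - 0) mod 30 = 16, so u_{166} = u_{16} = 20.

20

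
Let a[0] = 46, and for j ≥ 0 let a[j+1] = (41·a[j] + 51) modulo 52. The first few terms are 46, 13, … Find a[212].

42

a[0] = 46; a[1] = 13; a[2] = 12; a[3] = 23; a[4] = 6; a[5] = 37; a[6] = 8; a[7] = 15; a[8] = 42; a[9] = 5; a[10] = 48; a[11] = 43; a[12] = 46.
Since a[12] = a[0] = 46, the sequence is periodic with period 12.
(212 - 0) mod 12 = 8, so a[212] = a[8] = 42.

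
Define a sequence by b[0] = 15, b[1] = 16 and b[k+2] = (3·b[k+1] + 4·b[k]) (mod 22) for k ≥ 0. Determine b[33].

14

b[0] = 15,  b[1] = 16,  b[2] = 20,  b[3] = 14,  b[4] = 12,  b[5] = 4,  b[6] = 16,  b[7] = 20.
Since (b[6], b[7]) = (b[1], b[2]) = (16, 20) (two consecutive terms determine the rest), the sequence is eventually periodic: after a pre-period of length 1 it cycles with period 5.
For k ≥ 1, b[k] depends only on (k - 1) mod 5. (33 - 1) mod 5 = 2, so b[33] = b[3] = 14.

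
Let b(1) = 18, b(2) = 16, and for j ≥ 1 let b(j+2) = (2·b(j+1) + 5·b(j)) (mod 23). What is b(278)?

7

b(1) = 18,  b(2) = 16,  b(3) = 7,  b(4) = 2,  b(5) = 16,  b(6) = 19,  b(7) = 3,  b(8) = 9,  b(9) = 10,  b(10) = 19,  b(11) = 19,  b(12) = 18,  b(13) = 16.
Since (b(12), b(13)) = (b(1), b(2)) = (18, 16) (two consecutive terms determine the rest), the sequence is periodic with period 11.
(278 - 1) mod 11 = 2, so b(278) = b(3) = 7.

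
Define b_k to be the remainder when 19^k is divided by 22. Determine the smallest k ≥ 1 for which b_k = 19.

1

b_0 = 1, b_1 = 19, b_2 = 9, b_3 = 17, b_4 = 15, b_5 = 21, b_6 = 3, b_7 = 13, b_8 = 5, b_9 = 7, b_{10} = 1.
Since b_{10} = b_0 = 1, the sequence is periodic with period 10.
The value 19 first appears (with k ≥ 1) at b_1.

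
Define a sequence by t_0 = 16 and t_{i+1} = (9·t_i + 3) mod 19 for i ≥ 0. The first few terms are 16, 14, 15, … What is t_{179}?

12

t_0 = 16, t_1 = 14, t_2 = 15, t_3 = 5, t_4 = 10, t_5 = 17, t_6 = 4, t_7 = 1, t_8 = 12, t_9 = 16.
Since t_9 = t_0 = 16, the sequence is periodic with period 9.
So t_{179} = t_{0 + ((179-0) mod 9)} = t_8 = 12.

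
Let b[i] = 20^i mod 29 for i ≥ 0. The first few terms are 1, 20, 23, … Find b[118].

16

Computing terms: b[0] = 1; b[1] = 20; b[2] = 23; b[3] = 25; b[4] = 7; b[5] = 24; b[6] = 16; b[7] = 1.
Since b[7] = b[0] = 1, the sequence is periodic with period 7.
(118 - 0) mod 7 = 6, so b[118] = b[6] = 16.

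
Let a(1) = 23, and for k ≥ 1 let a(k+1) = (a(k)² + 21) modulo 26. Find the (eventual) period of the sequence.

Computing terms: a(1) = 23; a(2) = 4; a(3) = 11; a(4) = 12; a(5) = 9; a(6) = 24; a(7) = 25; a(8) = 22; a(9) = 11.
Since a(9) = a(3) = 11, the sequence is eventually periodic: after a pre-period of length 2 it cycles with period 6.

6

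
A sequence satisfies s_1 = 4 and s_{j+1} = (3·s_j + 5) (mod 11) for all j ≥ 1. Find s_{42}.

Computing terms: s_1 = 4; s_2 = 6; s_3 = 1; s_4 = 8; s_5 = 7; s_6 = 4.
The sequence repeats with period 5.
(42 - 1) mod 5 = 1, so s_{42} = s_2 = 6.

6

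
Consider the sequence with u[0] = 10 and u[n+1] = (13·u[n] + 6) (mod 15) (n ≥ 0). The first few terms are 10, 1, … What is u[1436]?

Computing terms: u[0] = 10, u[1] = 1, u[2] = 4, u[3] = 13, u[4] = 10.
Since u[4] = u[0] = 10, the sequence is periodic with period 4.
(1436 - 0) mod 4 = 0, so u[1436] = u[0] = 10.

10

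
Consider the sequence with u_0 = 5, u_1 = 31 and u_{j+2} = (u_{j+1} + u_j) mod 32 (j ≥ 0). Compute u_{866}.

We have u_0 = 5; u_1 = 31; u_2 = 4; u_3 = 3; u_4 = 7; u_5 = 10; u_6 = 17; u_7 = 27; u_8 = 12; u_9 = 7; u_{10} = 19; u_{11} = 26; u_{12} = 13; u_{13} = 7; u_{14} = 20; u_{15} = 27; u_{16} = 15; u_{17} = 10; u_{18} = 25; u_{19} = 3; u_{20} = 28; u_{21} = 31; u_{22} = 27; u_{23} = 26; u_{24} = 21; u_{25} = 15; u_{26} = 4; u_{27} = 19; u_{28} = 23; u_{29} = 10; u_{30} = 1; u_{31} = 11; u_{32} = 12; u_{33} = 23; u_{34} = 3; u_{35} = 26; u_{36} = 29; u_{37} = 23; u_{38} = 20; u_{39} = 11; u_{40} = 31; u_{41} = 10; u_{42} = 9; u_{43} = 19; u_{44} = 28; u_{45} = 15; u_{46} = 11; u_{47} = 26; u_{48} = 5; u_{49} = 31.
Since (u_{48}, u_{49}) = (u_0, u_1) = (5, 31) (two consecutive terms determine the rest), the sequence is periodic with period 48.
(866 - 0) mod 48 = 2, so u_{866} = u_2 = 4.

4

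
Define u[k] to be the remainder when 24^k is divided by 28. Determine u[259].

24

We have u[1] = 24,  u[2] = 16,  u[3] = 20,  u[4] = 4,  u[5] = 12,  u[6] = 8,  u[7] = 24.
Since u[7] = u[1] = 24, the sequence is periodic with period 6.
So u[259] = u[1 + ((259-1) mod 6)] = u[1] = 24.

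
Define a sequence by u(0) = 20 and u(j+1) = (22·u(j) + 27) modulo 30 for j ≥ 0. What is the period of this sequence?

4

Computing terms: u(0) = 20, u(1) = 17, u(2) = 11, u(3) = 29, u(4) = 5, u(5) = 17.
Since u(5) = u(1) = 17, the sequence is eventually periodic: after a pre-period of length 1 it cycles with period 4.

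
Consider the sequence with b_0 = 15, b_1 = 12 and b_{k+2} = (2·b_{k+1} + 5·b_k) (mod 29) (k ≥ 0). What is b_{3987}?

4

Listing terms: b_0 = 15,  b_1 = 12,  b_2 = 12,  b_3 = 26,  b_4 = 25,  b_5 = 6,  b_6 = 21,  b_7 = 14,  b_8 = 17,  b_9 = 17,  b_{10} = 3,  b_{11} = 4,  b_{12} = 23,  b_{13} = 8,  b_{14} = 15,  b_{15} = 12.
The sequence repeats with period 14.
So b_{3987} = b_{0 + ((3987-0) mod 14)} = b_{11} = 4.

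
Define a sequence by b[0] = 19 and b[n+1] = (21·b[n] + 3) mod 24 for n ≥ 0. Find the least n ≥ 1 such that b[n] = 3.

Computing terms: b[0] = 19, b[1] = 18, b[2] = 21, b[3] = 12, b[4] = 15, b[5] = 6, b[6] = 9, b[7] = 0, b[8] = 3, b[9] = 18.
Since b[9] = b[1] = 18, the sequence is eventually periodic: after a pre-period of length 1 it cycles with period 8.
The value 3 first appears (with n ≥ 1) at b[8].

8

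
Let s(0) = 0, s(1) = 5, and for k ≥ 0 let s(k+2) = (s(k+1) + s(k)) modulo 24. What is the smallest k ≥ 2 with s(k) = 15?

Listing terms: s(0) = 0,  s(1) = 5,  s(2) = 5,  s(3) = 10,  s(4) = 15,  s(5) = 1,  s(6) = 16,  s(7) = 17,  s(8) = 9,  s(9) = 2,  s(10) = 11,  s(11) = 13,  s(12) = 0,  s(13) = 13,  s(14) = 13,  s(15) = 2,  s(16) = 15,  s(17) = 17,  s(18) = 8,  s(19) = 1,  s(20) = 9,  s(21) = 10,  s(22) = 19,  s(23) = 5,  s(24) = 0,  s(25) = 5.
The sequence repeats with period 24.
The value 15 first appears (with k ≥ 2) at s(4).

4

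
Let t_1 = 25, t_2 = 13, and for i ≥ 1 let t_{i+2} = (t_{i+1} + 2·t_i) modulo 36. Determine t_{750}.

9

Listing terms: t_1 = 25,  t_2 = 13,  t_3 = 27,  t_4 = 17,  t_5 = 35,  t_6 = 33,  t_7 = 31,  t_8 = 25,  t_9 = 15,  t_{10} = 29,  t_{11} = 23,  t_{12} = 9,  t_{13} = 19,  t_{14} = 1,  t_{15} = 3,  t_{16} = 5,  t_{17} = 11,  t_{18} = 21,  t_{19} = 7,  t_{20} = 13,  t_{21} = 27.
Since (t_{20}, t_{21}) = (t_2, t_3) = (13, 27) (two consecutive terms determine the rest), the sequence is eventually periodic: after a pre-period of length 1 it cycles with period 18.
For i ≥ 2, t_i depends only on (i - 2) mod 18. (750 - 2) mod 18 = 10, so t_{750} = t_{12} = 9.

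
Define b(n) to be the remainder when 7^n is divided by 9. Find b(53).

4

b(0) = 1,  b(1) = 7,  b(2) = 4,  b(3) = 1.
The sequence repeats with period 3.
So b(53) = b(0 + ((53-0) mod 3)) = b(2) = 4.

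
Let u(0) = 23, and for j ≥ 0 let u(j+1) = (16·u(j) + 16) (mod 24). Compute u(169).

Listing terms: u(0) = 23,  u(1) = 0,  u(2) = 16,  u(3) = 8,  u(4) = 0.
Since u(4) = u(1) = 0, the sequence is eventually periodic: after a pre-period of length 1 it cycles with period 3.
For j ≥ 1, u(j) depends only on (j - 1) mod 3. (169 - 1) mod 3 = 0, so u(169) = u(1) = 0.

0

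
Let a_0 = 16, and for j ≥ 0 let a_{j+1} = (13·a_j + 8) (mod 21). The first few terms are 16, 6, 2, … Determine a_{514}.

Computing terms: a_0 = 16,  a_1 = 6,  a_2 = 2,  a_3 = 13,  a_4 = 9,  a_5 = 20,  a_6 = 16.
The sequence repeats with period 6.
So a_{514} = a_{0 + ((514-0) mod 6)} = a_4 = 9.

9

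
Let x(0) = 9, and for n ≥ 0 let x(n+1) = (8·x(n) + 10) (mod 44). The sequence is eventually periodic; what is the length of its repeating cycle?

x(0) = 9,  x(1) = 38,  x(2) = 6,  x(3) = 14,  x(4) = 34,  x(5) = 18,  x(6) = 22,  x(7) = 10,  x(8) = 2,  x(9) = 26,  x(10) = 42,  x(11) = 38.
Since x(11) = x(1) = 38, the sequence is eventually periodic: after a pre-period of length 1 it cycles with period 10.

10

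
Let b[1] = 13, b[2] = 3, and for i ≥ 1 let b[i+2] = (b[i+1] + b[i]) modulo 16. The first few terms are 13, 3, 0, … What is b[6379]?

1

Computing terms: b[1] = 13,  b[2] = 3,  b[3] = 0,  b[4] = 3,  b[5] = 3,  b[6] = 6,  b[7] = 9,  b[8] = 15,  b[9] = 8,  b[10] = 7,  b[11] = 15,  b[12] = 6,  b[13] = 5,  b[14] = 11,  b[15] = 0,  b[16] = 11,  b[17] = 11,  b[18] = 6,  b[19] = 1,  b[20] = 7,  b[21] = 8,  b[22] = 15,  b[23] = 7,  b[24] = 6,  b[25] = 13,  b[26] = 3.
Since (b[25], b[26]) = (b[1], b[2]) = (13, 3) (two consecutive terms determine the rest), the sequence is periodic with period 24.
So b[6379] = b[1 + ((6379-1) mod 24)] = b[19] = 1.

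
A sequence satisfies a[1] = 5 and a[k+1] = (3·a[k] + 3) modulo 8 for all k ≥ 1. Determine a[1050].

2

a[1] = 5,  a[2] = 2,  a[3] = 1,  a[4] = 6,  a[5] = 5.
The sequence repeats with period 4.
(1050 - 1) mod 4 = 1, so a[1050] = a[2] = 2.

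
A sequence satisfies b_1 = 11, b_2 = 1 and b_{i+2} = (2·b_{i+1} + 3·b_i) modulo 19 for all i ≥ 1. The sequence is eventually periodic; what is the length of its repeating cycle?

b_1 = 11, b_2 = 1, b_3 = 16, b_4 = 16, b_5 = 4, b_6 = 18, b_7 = 10, b_8 = 17, b_9 = 7, b_{10} = 8, b_{11} = 18, b_{12} = 3, b_{13} = 3, b_{14} = 15, b_{15} = 1, b_{16} = 9, b_{17} = 2, b_{18} = 12, b_{19} = 11, b_{20} = 1.
Since (b_{19}, b_{20}) = (b_1, b_2) = (11, 1) (two consecutive terms determine the rest), the sequence is periodic with period 18.

18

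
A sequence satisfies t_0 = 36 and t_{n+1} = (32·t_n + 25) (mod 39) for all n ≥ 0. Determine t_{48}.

36

t_0 = 36; t_1 = 7; t_2 = 15; t_3 = 37; t_4 = 0; t_5 = 25; t_6 = 6; t_7 = 22; t_8 = 27; t_9 = 31; t_{10} = 3; t_{11} = 4; t_{12} = 36.
Since t_{12} = t_0 = 36, the sequence is periodic with period 12.
So t_{48} = t_{0 + ((48-0) mod 12)} = t_0 = 36.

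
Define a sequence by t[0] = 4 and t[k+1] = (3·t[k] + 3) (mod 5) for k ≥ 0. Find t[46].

t[0] = 4,  t[1] = 0,  t[2] = 3,  t[3] = 2,  t[4] = 4.
The sequence repeats with period 4.
(46 - 0) mod 4 = 2, so t[46] = t[2] = 3.

3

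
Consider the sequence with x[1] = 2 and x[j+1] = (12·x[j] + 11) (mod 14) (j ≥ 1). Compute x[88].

We have x[1] = 2; x[2] = 7; x[3] = 11; x[4] = 3; x[5] = 5; x[6] = 1; x[7] = 9; x[8] = 7.
Since x[8] = x[2] = 7, the sequence is eventually periodic: after a pre-period of length 1 it cycles with period 6.
For j ≥ 2, x[j] depends only on (j - 2) mod 6. (88 - 2) mod 6 = 2, so x[88] = x[4] = 3.

3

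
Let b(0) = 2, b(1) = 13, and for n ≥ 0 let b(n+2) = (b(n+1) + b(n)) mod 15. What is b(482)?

b(0) = 2,  b(1) = 13,  b(2) = 0,  b(3) = 13,  b(4) = 13,  b(5) = 11,  b(6) = 9,  b(7) = 5,  b(8) = 14,  b(9) = 4,  b(10) = 3,  b(11) = 7,  b(12) = 10,  b(13) = 2,  b(14) = 12,  b(15) = 14,  b(16) = 11,  b(17) = 10,  b(18) = 6,  b(19) = 1,  b(20) = 7,  b(21) = 8,  b(22) = 0,  b(23) = 8,  b(24) = 8,  b(25) = 1,  b(26) = 9,  b(27) = 10,  b(28) = 4,  b(29) = 14,  b(30) = 3,  b(31) = 2,  b(32) = 5,  b(33) = 7,  b(34) = 12,  b(35) = 4,  b(36) = 1,  b(37) = 5,  b(38) = 6,  b(39) = 11,  b(40) = 2,  b(41) = 13.
Since (b(40), b(41)) = (b(0), b(1)) = (2, 13) (two consecutive terms determine the rest), the sequence is periodic with period 40.
(482 - 0) mod 40 = 2, so b(482) = b(2) = 0.

0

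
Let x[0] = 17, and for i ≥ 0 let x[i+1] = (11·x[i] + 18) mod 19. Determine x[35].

Computing terms: x[0] = 17,  x[1] = 15,  x[2] = 12,  x[3] = 17.
Since x[3] = x[0] = 17, the sequence is periodic with period 3.
(35 - 0) mod 3 = 2, so x[35] = x[2] = 12.

12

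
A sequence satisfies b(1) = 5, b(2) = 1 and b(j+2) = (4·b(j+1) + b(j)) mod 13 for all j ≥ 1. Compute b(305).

Listing terms: b(1) = 5; b(2) = 1; b(3) = 9; b(4) = 11; b(5) = 1; b(6) = 2; b(7) = 9; b(8) = 12; b(9) = 5; b(10) = 6; b(11) = 3; b(12) = 5; b(13) = 10; b(14) = 6; b(15) = 8; b(16) = 12; b(17) = 4; b(18) = 2; b(19) = 12; b(20) = 11; b(21) = 4; b(22) = 1; b(23) = 8; b(24) = 7; b(25) = 10; b(26) = 8; b(27) = 3; b(28) = 7; b(29) = 5; b(30) = 1.
Since (b(29), b(30)) = (b(1), b(2)) = (5, 1) (two consecutive terms determine the rest), the sequence is periodic with period 28.
(305 - 1) mod 28 = 24, so b(305) = b(25) = 10.

10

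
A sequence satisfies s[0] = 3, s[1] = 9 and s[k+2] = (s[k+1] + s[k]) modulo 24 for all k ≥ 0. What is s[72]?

3

Computing terms: s[0] = 3,  s[1] = 9,  s[2] = 12,  s[3] = 21,  s[4] = 9,  s[5] = 6,  s[6] = 15,  s[7] = 21,  s[8] = 12,  s[9] = 9,  s[10] = 21,  s[11] = 6,  s[12] = 3,  s[13] = 9.
The sequence repeats with period 12.
So s[72] = s[0 + ((72-0) mod 12)] = s[0] = 3.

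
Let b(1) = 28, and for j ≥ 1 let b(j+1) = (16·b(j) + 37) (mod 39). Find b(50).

Computing terms: b(1) = 28; b(2) = 17; b(3) = 36; b(4) = 28.
Since b(4) = b(1) = 28, the sequence is periodic with period 3.
(50 - 1) mod 3 = 1, so b(50) = b(2) = 17.

17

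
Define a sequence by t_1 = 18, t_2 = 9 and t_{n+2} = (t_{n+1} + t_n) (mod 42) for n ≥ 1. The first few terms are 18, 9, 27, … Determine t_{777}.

3

Listing terms: t_1 = 18, t_2 = 9, t_3 = 27, t_4 = 36, t_5 = 21, t_6 = 15, t_7 = 36, t_8 = 9, t_9 = 3, t_{10} = 12, t_{11} = 15, t_{12} = 27, t_{13} = 0, t_{14} = 27, t_{15} = 27, t_{16} = 12, t_{17} = 39, t_{18} = 9, t_{19} = 6, t_{20} = 15, t_{21} = 21, t_{22} = 36, t_{23} = 15, t_{24} = 9, t_{25} = 24, t_{26} = 33, t_{27} = 15, t_{28} = 6, t_{29} = 21, t_{30} = 27, t_{31} = 6, t_{32} = 33, t_{33} = 39, t_{34} = 30, t_{35} = 27, t_{36} = 15, t_{37} = 0, t_{38} = 15, t_{39} = 15, t_{40} = 30, t_{41} = 3, t_{42} = 33, t_{43} = 36, t_{44} = 27, t_{45} = 21, t_{46} = 6, t_{47} = 27, t_{48} = 33, t_{49} = 18, t_{50} = 9.
The sequence repeats with period 48.
(777 - 1) mod 48 = 8, so t_{777} = t_9 = 3.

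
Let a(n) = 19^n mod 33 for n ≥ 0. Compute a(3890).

1

We have a(0) = 1; a(1) = 19; a(2) = 31; a(3) = 28; a(4) = 4; a(5) = 10; a(6) = 25; a(7) = 13; a(8) = 16; a(9) = 7; a(10) = 1.
Since a(10) = a(0) = 1, the sequence is periodic with period 10.
(3890 - 0) mod 10 = 0, so a(3890) = a(0) = 1.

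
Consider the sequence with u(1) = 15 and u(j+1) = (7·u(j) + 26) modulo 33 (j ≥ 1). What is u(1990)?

0

Computing terms: u(1) = 15,  u(2) = 32,  u(3) = 19,  u(4) = 27,  u(5) = 17,  u(6) = 13,  u(7) = 18,  u(8) = 20,  u(9) = 1,  u(10) = 0,  u(11) = 26,  u(12) = 10,  u(13) = 30,  u(14) = 5,  u(15) = 28,  u(16) = 24,  u(17) = 29,  u(18) = 31,  u(19) = 12,  u(20) = 11,  u(21) = 4,  u(22) = 21,  u(23) = 8,  u(24) = 16,  u(25) = 6,  u(26) = 2,  u(27) = 7,  u(28) = 9,  u(29) = 23,  u(30) = 22,  u(31) = 15.
The sequence repeats with period 30.
So u(1990) = u(1 + ((1990-1) mod 30)) = u(10) = 0.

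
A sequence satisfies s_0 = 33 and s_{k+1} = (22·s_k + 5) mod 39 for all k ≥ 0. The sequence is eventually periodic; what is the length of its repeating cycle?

We have s_0 = 33; s_1 = 29; s_2 = 19; s_3 = 33.
Since s_3 = s_0 = 33, the sequence is periodic with period 3.

3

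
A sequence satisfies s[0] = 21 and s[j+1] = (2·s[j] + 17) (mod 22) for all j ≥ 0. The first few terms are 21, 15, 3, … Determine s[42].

Computing terms: s[0] = 21, s[1] = 15, s[2] = 3, s[3] = 1, s[4] = 19, s[5] = 11, s[6] = 17, s[7] = 7, s[8] = 9, s[9] = 13, s[10] = 21.
The sequence repeats with period 10.
(42 - 0) mod 10 = 2, so s[42] = s[2] = 3.

3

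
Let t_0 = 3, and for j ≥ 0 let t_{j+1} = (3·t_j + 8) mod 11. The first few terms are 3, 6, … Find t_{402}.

4

We have t_0 = 3,  t_1 = 6,  t_2 = 4,  t_3 = 9,  t_4 = 2,  t_5 = 3.
The sequence repeats with period 5.
So t_{402} = t_{0 + ((402-0) mod 5)} = t_2 = 4.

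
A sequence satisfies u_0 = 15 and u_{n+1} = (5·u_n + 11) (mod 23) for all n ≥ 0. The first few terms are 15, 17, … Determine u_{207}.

Computing terms: u_0 = 15,  u_1 = 17,  u_2 = 4,  u_3 = 8,  u_4 = 5,  u_5 = 13,  u_6 = 7,  u_7 = 0,  u_8 = 11,  u_9 = 20,  u_{10} = 19,  u_{11} = 14,  u_{12} = 12,  u_{13} = 2,  u_{14} = 21,  u_{15} = 1,  u_{16} = 16,  u_{17} = 22,  u_{18} = 6,  u_{19} = 18,  u_{20} = 9,  u_{21} = 10,  u_{22} = 15.
Since u_{22} = u_0 = 15, the sequence is periodic with period 22.
So u_{207} = u_{0 + ((207-0) mod 22)} = u_9 = 20.

20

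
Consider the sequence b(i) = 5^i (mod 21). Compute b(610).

16

Listing terms: b(1) = 5,  b(2) = 4,  b(3) = 20,  b(4) = 16,  b(5) = 17,  b(6) = 1,  b(7) = 5.
Since b(7) = b(1) = 5, the sequence is periodic with period 6.
So b(610) = b(1 + ((610-1) mod 6)) = b(4) = 16.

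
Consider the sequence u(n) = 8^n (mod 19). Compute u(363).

Computing terms: u(1) = 8, u(2) = 7, u(3) = 18, u(4) = 11, u(5) = 12, u(6) = 1, u(7) = 8.
Since u(7) = u(1) = 8, the sequence is periodic with period 6.
(363 - 1) mod 6 = 2, so u(363) = u(3) = 18.

18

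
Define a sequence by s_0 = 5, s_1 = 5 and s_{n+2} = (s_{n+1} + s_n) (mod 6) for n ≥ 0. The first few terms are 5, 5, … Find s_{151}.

3

We have s_0 = 5; s_1 = 5; s_2 = 4; s_3 = 3; s_4 = 1; s_5 = 4; s_6 = 5; s_7 = 3; s_8 = 2; s_9 = 5; s_{10} = 1; s_{11} = 0; s_{12} = 1; s_{13} = 1; s_{14} = 2; s_{15} = 3; s_{16} = 5; s_{17} = 2; s_{18} = 1; s_{19} = 3; s_{20} = 4; s_{21} = 1; s_{22} = 5; s_{23} = 0; s_{24} = 5; s_{25} = 5.
The sequence repeats with period 24.
So s_{151} = s_{0 + ((151-0) mod 24)} = s_7 = 3.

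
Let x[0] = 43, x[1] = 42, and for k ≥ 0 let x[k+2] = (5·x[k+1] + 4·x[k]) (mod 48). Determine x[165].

x[0] = 43; x[1] = 42; x[2] = 46; x[3] = 14; x[4] = 14; x[5] = 30; x[6] = 14; x[7] = 46; x[8] = 46; x[9] = 30; x[10] = 46; x[11] = 14.
Since (x[10], x[11]) = (x[2], x[3]) = (46, 14) (two consecutive terms determine the rest), the sequence is eventually periodic: after a pre-period of length 2 it cycles with period 8.
For k ≥ 2, x[k] depends only on (k - 2) mod 8. (165 - 2) mod 8 = 3, so x[165] = x[5] = 30.

30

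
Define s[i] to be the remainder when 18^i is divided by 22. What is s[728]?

20

Computing terms: s[0] = 1; s[1] = 18; s[2] = 16; s[3] = 2; s[4] = 14; s[5] = 10; s[6] = 4; s[7] = 6; s[8] = 20; s[9] = 8; s[10] = 12; s[11] = 18.
Since s[11] = s[1] = 18, the sequence is eventually periodic: after a pre-period of length 1 it cycles with period 10.
For i ≥ 1, s[i] depends only on (i - 1) mod 10. (728 - 1) mod 10 = 7, so s[728] = s[8] = 20.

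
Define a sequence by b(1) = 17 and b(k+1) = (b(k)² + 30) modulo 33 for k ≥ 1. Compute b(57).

b(1) = 17,  b(2) = 22,  b(3) = 19,  b(4) = 28,  b(5) = 22.
Since b(5) = b(2) = 22, the sequence is eventually periodic: after a pre-period of length 1 it cycles with period 3.
For k ≥ 2, b(k) depends only on (k - 2) mod 3. (57 - 2) mod 3 = 1, so b(57) = b(3) = 19.

19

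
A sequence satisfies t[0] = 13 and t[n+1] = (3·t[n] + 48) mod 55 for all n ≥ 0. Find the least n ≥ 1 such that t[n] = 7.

t[0] = 13, t[1] = 32, t[2] = 34, t[3] = 40, t[4] = 3, t[5] = 2, t[6] = 54, t[7] = 45, t[8] = 18, t[9] = 47, t[10] = 24, t[11] = 10, t[12] = 23, t[13] = 7, t[14] = 14, t[15] = 35, t[16] = 43, t[17] = 12, t[18] = 29, t[19] = 25, t[20] = 13.
Since t[20] = t[0] = 13, the sequence is periodic with period 20.
The value 7 first appears (with n ≥ 1) at t[13].

13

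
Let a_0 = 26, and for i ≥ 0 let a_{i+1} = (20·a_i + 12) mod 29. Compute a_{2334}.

18

Computing terms: a_0 = 26; a_1 = 10; a_2 = 9; a_3 = 18; a_4 = 24; a_5 = 28; a_6 = 21; a_7 = 26.
Since a_7 = a_0 = 26, the sequence is periodic with period 7.
(2334 - 0) mod 7 = 3, so a_{2334} = a_3 = 18.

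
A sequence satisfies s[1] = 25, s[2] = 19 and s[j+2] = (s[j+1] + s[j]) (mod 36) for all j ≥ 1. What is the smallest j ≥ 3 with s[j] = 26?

6

Listing terms: s[1] = 25, s[2] = 19, s[3] = 8, s[4] = 27, s[5] = 35, s[6] = 26, s[7] = 25, s[8] = 15, s[9] = 4, s[10] = 19, s[11] = 23, s[12] = 6, s[13] = 29, s[14] = 35, s[15] = 28, s[16] = 27, s[17] = 19, s[18] = 10, s[19] = 29, s[20] = 3, s[21] = 32, s[22] = 35, s[23] = 31, s[24] = 30, s[25] = 25, s[26] = 19.
The sequence repeats with period 24.
The value 26 first appears (with j ≥ 3) at s[6].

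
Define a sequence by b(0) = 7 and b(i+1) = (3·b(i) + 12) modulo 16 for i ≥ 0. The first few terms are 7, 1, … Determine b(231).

Listing terms: b(0) = 7, b(1) = 1, b(2) = 15, b(3) = 9, b(4) = 7.
Since b(4) = b(0) = 7, the sequence is periodic with period 4.
(231 - 0) mod 4 = 3, so b(231) = b(3) = 9.

9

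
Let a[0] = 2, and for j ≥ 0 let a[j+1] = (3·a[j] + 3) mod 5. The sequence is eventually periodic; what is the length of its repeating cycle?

4

Listing terms: a[0] = 2,  a[1] = 4,  a[2] = 0,  a[3] = 3,  a[4] = 2.
Since a[4] = a[0] = 2, the sequence is periodic with period 4.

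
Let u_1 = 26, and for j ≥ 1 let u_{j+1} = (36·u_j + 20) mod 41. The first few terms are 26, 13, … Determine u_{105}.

25

We have u_1 = 26,  u_2 = 13,  u_3 = 37,  u_4 = 40,  u_5 = 25,  u_6 = 18,  u_7 = 12,  u_8 = 1,  u_9 = 15,  u_{10} = 27,  u_{11} = 8,  u_{12} = 21,  u_{13} = 38,  u_{14} = 35,  u_{15} = 9,  u_{16} = 16,  u_{17} = 22,  u_{18} = 33,  u_{19} = 19,  u_{20} = 7,  u_{21} = 26.
Since u_{21} = u_1 = 26, the sequence is periodic with period 20.
So u_{105} = u_{1 + ((105-1) mod 20)} = u_5 = 25.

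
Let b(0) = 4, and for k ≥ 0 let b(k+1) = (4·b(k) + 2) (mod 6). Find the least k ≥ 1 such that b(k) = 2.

2

Listing terms: b(0) = 4,  b(1) = 0,  b(2) = 2,  b(3) = 4.
Since b(3) = b(0) = 4, the sequence is periodic with period 3.
The value 2 first appears (with k ≥ 1) at b(2).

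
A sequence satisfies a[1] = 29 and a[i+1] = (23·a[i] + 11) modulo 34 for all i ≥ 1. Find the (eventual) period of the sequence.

a[1] = 29; a[2] = 32; a[3] = 33; a[4] = 22; a[5] = 7; a[6] = 2; a[7] = 23; a[8] = 30; a[9] = 21; a[10] = 18; a[11] = 17; a[12] = 28; a[13] = 9; a[14] = 14; a[15] = 27; a[16] = 20; a[17] = 29.
The sequence repeats with period 16.

16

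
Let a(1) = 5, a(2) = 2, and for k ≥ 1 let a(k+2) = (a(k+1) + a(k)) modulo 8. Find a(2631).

7

a(1) = 5; a(2) = 2; a(3) = 7; a(4) = 1; a(5) = 0; a(6) = 1; a(7) = 1; a(8) = 2; a(9) = 3; a(10) = 5; a(11) = 0; a(12) = 5; a(13) = 5; a(14) = 2.
Since (a(13), a(14)) = (a(1), a(2)) = (5, 2) (two consecutive terms determine the rest), the sequence is periodic with period 12.
(2631 - 1) mod 12 = 2, so a(2631) = a(3) = 7.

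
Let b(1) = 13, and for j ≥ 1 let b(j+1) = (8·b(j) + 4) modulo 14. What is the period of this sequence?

b(1) = 13, b(2) = 10, b(3) = 0, b(4) = 4, b(5) = 8, b(6) = 12, b(7) = 2, b(8) = 6, b(9) = 10.
Since b(9) = b(2) = 10, the sequence is eventually periodic: after a pre-period of length 1 it cycles with period 7.

7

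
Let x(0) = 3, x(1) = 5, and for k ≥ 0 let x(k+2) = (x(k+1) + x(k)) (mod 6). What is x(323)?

4

We have x(0) = 3; x(1) = 5; x(2) = 2; x(3) = 1; x(4) = 3; x(5) = 4; x(6) = 1; x(7) = 5; x(8) = 0; x(9) = 5; x(10) = 5; x(11) = 4; x(12) = 3; x(13) = 1; x(14) = 4; x(15) = 5; x(16) = 3; x(17) = 2; x(18) = 5; x(19) = 1; x(20) = 0; x(21) = 1; x(22) = 1; x(23) = 2; x(24) = 3; x(25) = 5.
The sequence repeats with period 24.
(323 - 0) mod 24 = 11, so x(323) = x(11) = 4.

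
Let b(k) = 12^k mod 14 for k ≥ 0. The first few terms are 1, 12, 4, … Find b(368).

b(0) = 1; b(1) = 12; b(2) = 4; b(3) = 6; b(4) = 2; b(5) = 10; b(6) = 8; b(7) = 12.
Since b(7) = b(1) = 12, the sequence is eventually periodic: after a pre-period of length 1 it cycles with period 6.
For k ≥ 1, b(k) depends only on (k - 1) mod 6. (368 - 1) mod 6 = 1, so b(368) = b(2) = 4.

4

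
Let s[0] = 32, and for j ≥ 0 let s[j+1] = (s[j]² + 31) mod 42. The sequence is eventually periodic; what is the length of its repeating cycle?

6

s[0] = 32,  s[1] = 5,  s[2] = 14,  s[3] = 17,  s[4] = 26,  s[5] = 35,  s[6] = 38,  s[7] = 5.
Since s[7] = s[1] = 5, the sequence is eventually periodic: after a pre-period of length 1 it cycles with period 6.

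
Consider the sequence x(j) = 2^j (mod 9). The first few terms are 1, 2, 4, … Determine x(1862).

We have x(0) = 1,  x(1) = 2,  x(2) = 4,  x(3) = 8,  x(4) = 7,  x(5) = 5,  x(6) = 1.
Since x(6) = x(0) = 1, the sequence is periodic with period 6.
So x(1862) = x(0 + ((1862-0) mod 6)) = x(2) = 4.

4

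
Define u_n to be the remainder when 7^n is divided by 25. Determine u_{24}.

We have u_0 = 1,  u_1 = 7,  u_2 = 24,  u_3 = 18,  u_4 = 1.
Since u_4 = u_0 = 1, the sequence is periodic with period 4.
So u_{24} = u_{0 + ((24-0) mod 4)} = u_0 = 1.

1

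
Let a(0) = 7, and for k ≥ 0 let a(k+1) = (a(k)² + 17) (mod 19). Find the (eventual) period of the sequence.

3

a(0) = 7, a(1) = 9, a(2) = 3, a(3) = 7.
The sequence repeats with period 3.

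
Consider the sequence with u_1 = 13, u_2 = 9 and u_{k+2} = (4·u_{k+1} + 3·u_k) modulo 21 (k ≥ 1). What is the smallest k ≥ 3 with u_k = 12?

We have u_1 = 13; u_2 = 9; u_3 = 12; u_4 = 12; u_5 = 0; u_6 = 15; u_7 = 18; u_8 = 12; u_9 = 18; u_{10} = 3; u_{11} = 3; u_{12} = 0; u_{13} = 9; u_{14} = 15; u_{15} = 3; u_{16} = 15; u_{17} = 6; u_{18} = 6; u_{19} = 0; u_{20} = 18; u_{21} = 9; u_{22} = 6; u_{23} = 9; u_{24} = 12.
Since (u_{23}, u_{24}) = (u_2, u_3) = (9, 12) (two consecutive terms determine the rest), the sequence is eventually periodic: after a pre-period of length 1 it cycles with period 21.
The value 12 first appears (with k ≥ 3) at u_3.

3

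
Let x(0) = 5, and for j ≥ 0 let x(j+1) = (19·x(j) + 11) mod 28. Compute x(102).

5

We have x(0) = 5; x(1) = 22; x(2) = 9; x(3) = 14; x(4) = 25; x(5) = 10; x(6) = 5.
The sequence repeats with period 6.
So x(102) = x(0 + ((102-0) mod 6)) = x(0) = 5.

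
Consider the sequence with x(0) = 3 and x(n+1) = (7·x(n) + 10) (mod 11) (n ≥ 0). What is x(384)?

Computing terms: x(0) = 3,  x(1) = 9,  x(2) = 7,  x(3) = 4,  x(4) = 5,  x(5) = 1,  x(6) = 6,  x(7) = 8,  x(8) = 0,  x(9) = 10,  x(10) = 3.
The sequence repeats with period 10.
So x(384) = x(0 + ((384-0) mod 10)) = x(4) = 5.

5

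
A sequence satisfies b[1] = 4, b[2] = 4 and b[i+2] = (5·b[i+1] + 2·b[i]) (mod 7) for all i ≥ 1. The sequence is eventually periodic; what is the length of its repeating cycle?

b[1] = 4; b[2] = 4; b[3] = 0; b[4] = 1; b[5] = 5; b[6] = 6; b[7] = 5; b[8] = 2; b[9] = 6; b[10] = 6; b[11] = 0; b[12] = 5; b[13] = 4; b[14] = 2; b[15] = 4; b[16] = 3; b[17] = 2; b[18] = 2; b[19] = 0; b[20] = 4; b[21] = 6; b[22] = 3; b[23] = 6; b[24] = 1; b[25] = 3; b[26] = 3; b[27] = 0; b[28] = 6; b[29] = 2; b[30] = 1; b[31] = 2; b[32] = 5; b[33] = 1; b[34] = 1; b[35] = 0; b[36] = 2; b[37] = 3; b[38] = 5; b[39] = 3; b[40] = 4; b[41] = 5; b[42] = 5; b[43] = 0; b[44] = 3; b[45] = 1; b[46] = 4; b[47] = 1; b[48] = 6; b[49] = 4; b[50] = 4.
The sequence repeats with period 48.

48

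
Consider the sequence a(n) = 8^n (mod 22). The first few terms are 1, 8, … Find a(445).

a(0) = 1,  a(1) = 8,  a(2) = 20,  a(3) = 6,  a(4) = 4,  a(5) = 10,  a(6) = 14,  a(7) = 2,  a(8) = 16,  a(9) = 18,  a(10) = 12,  a(11) = 8.
Since a(11) = a(1) = 8, the sequence is eventually periodic: after a pre-period of length 1 it cycles with period 10.
For n ≥ 1, a(n) depends only on (n - 1) mod 10. (445 - 1) mod 10 = 4, so a(445) = a(5) = 10.

10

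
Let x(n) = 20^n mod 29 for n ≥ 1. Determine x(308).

1

Listing terms: x(1) = 20, x(2) = 23, x(3) = 25, x(4) = 7, x(5) = 24, x(6) = 16, x(7) = 1, x(8) = 20.
The sequence repeats with period 7.
So x(308) = x(1 + ((308-1) mod 7)) = x(7) = 1.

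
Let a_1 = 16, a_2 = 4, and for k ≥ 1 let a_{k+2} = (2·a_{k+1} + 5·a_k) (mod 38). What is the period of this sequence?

a_1 = 16, a_2 = 4, a_3 = 12, a_4 = 6, a_5 = 34, a_6 = 22, a_7 = 24, a_8 = 6, a_9 = 18, a_{10} = 28, a_{11} = 32, a_{12} = 14, a_{13} = 36, a_{14} = 28, a_{15} = 8, a_{16} = 4, a_{17} = 10, a_{18} = 2, a_{19} = 16, a_{20} = 4.
Since (a_{19}, a_{20}) = (a_1, a_2) = (16, 4) (two consecutive terms determine the rest), the sequence is periodic with period 18.

18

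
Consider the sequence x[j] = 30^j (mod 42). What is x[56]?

x[0] = 1; x[1] = 30; x[2] = 18; x[3] = 36; x[4] = 30.
Since x[4] = x[1] = 30, the sequence is eventually periodic: after a pre-period of length 1 it cycles with period 3.
For j ≥ 1, x[j] depends only on (j - 1) mod 3. (56 - 1) mod 3 = 1, so x[56] = x[2] = 18.

18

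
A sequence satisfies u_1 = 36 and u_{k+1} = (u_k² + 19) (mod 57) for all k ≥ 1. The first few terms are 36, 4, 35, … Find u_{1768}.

Computing terms: u_1 = 36,  u_2 = 4,  u_3 = 35,  u_4 = 47,  u_5 = 5,  u_6 = 44,  u_7 = 17,  u_8 = 23,  u_9 = 35.
Since u_9 = u_3 = 35, the sequence is eventually periodic: after a pre-period of length 2 it cycles with period 6.
For k ≥ 3, u_k depends only on (k - 3) mod 6. (1768 - 3) mod 6 = 1, so u_{1768} = u_4 = 47.

47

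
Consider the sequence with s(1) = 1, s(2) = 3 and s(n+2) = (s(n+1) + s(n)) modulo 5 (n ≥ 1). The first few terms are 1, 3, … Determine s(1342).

3

s(1) = 1, s(2) = 3, s(3) = 4, s(4) = 2, s(5) = 1, s(6) = 3.
Since (s(5), s(6)) = (s(1), s(2)) = (1, 3) (two consecutive terms determine the rest), the sequence is periodic with period 4.
(1342 - 1) mod 4 = 1, so s(1342) = s(2) = 3.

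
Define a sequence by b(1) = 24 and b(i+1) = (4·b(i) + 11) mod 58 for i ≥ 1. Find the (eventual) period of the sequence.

Listing terms: b(1) = 24,  b(2) = 49,  b(3) = 33,  b(4) = 27,  b(5) = 3,  b(6) = 23,  b(7) = 45,  b(8) = 17,  b(9) = 21,  b(10) = 37,  b(11) = 43,  b(12) = 9,  b(13) = 47,  b(14) = 25,  b(15) = 53,  b(16) = 49.
Since b(16) = b(2) = 49, the sequence is eventually periodic: after a pre-period of length 1 it cycles with period 14.

14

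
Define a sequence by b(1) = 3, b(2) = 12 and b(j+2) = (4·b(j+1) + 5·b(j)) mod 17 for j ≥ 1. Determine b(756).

6

b(1) = 3; b(2) = 12; b(3) = 12; b(4) = 6; b(5) = 16; b(6) = 9; b(7) = 14; b(8) = 16; b(9) = 15; b(10) = 4; b(11) = 6; b(12) = 10; b(13) = 2; b(14) = 7; b(15) = 4; b(16) = 0; b(17) = 3; b(18) = 12.
Since (b(17), b(18)) = (b(1), b(2)) = (3, 12) (two consecutive terms determine the rest), the sequence is periodic with period 16.
So b(756) = b(1 + ((756-1) mod 16)) = b(4) = 6.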